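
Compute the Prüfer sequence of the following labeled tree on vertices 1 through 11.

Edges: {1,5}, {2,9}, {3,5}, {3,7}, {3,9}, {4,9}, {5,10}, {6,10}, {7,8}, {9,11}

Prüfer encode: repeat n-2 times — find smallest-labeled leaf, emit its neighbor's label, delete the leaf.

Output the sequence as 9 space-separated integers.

Answer: 5 9 9 10 7 3 5 3 9

Derivation:
Step 1: leaves = {1,2,4,6,8,11}. Remove smallest leaf 1, emit neighbor 5.
Step 2: leaves = {2,4,6,8,11}. Remove smallest leaf 2, emit neighbor 9.
Step 3: leaves = {4,6,8,11}. Remove smallest leaf 4, emit neighbor 9.
Step 4: leaves = {6,8,11}. Remove smallest leaf 6, emit neighbor 10.
Step 5: leaves = {8,10,11}. Remove smallest leaf 8, emit neighbor 7.
Step 6: leaves = {7,10,11}. Remove smallest leaf 7, emit neighbor 3.
Step 7: leaves = {10,11}. Remove smallest leaf 10, emit neighbor 5.
Step 8: leaves = {5,11}. Remove smallest leaf 5, emit neighbor 3.
Step 9: leaves = {3,11}. Remove smallest leaf 3, emit neighbor 9.
Done: 2 vertices remain (9, 11). Sequence = [5 9 9 10 7 3 5 3 9]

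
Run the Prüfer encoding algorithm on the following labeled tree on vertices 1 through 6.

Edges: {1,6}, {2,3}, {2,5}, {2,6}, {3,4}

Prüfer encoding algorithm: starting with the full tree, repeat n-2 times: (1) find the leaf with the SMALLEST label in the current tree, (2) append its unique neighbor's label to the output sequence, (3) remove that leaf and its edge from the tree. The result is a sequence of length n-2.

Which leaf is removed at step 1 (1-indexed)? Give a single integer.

Step 1: current leaves = {1,4,5}. Remove leaf 1 (neighbor: 6).

Answer: 1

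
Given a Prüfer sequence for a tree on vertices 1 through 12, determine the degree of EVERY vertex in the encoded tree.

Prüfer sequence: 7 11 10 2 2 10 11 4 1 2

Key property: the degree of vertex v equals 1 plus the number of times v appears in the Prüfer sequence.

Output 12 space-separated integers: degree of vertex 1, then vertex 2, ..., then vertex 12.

p_1 = 7: count[7] becomes 1
p_2 = 11: count[11] becomes 1
p_3 = 10: count[10] becomes 1
p_4 = 2: count[2] becomes 1
p_5 = 2: count[2] becomes 2
p_6 = 10: count[10] becomes 2
p_7 = 11: count[11] becomes 2
p_8 = 4: count[4] becomes 1
p_9 = 1: count[1] becomes 1
p_10 = 2: count[2] becomes 3
Degrees (1 + count): deg[1]=1+1=2, deg[2]=1+3=4, deg[3]=1+0=1, deg[4]=1+1=2, deg[5]=1+0=1, deg[6]=1+0=1, deg[7]=1+1=2, deg[8]=1+0=1, deg[9]=1+0=1, deg[10]=1+2=3, deg[11]=1+2=3, deg[12]=1+0=1

Answer: 2 4 1 2 1 1 2 1 1 3 3 1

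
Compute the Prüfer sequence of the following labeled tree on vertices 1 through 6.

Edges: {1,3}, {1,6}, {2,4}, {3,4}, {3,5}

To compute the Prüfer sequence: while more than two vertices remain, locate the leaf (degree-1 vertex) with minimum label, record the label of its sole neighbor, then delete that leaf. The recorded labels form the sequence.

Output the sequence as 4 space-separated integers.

Step 1: leaves = {2,5,6}. Remove smallest leaf 2, emit neighbor 4.
Step 2: leaves = {4,5,6}. Remove smallest leaf 4, emit neighbor 3.
Step 3: leaves = {5,6}. Remove smallest leaf 5, emit neighbor 3.
Step 4: leaves = {3,6}. Remove smallest leaf 3, emit neighbor 1.
Done: 2 vertices remain (1, 6). Sequence = [4 3 3 1]

Answer: 4 3 3 1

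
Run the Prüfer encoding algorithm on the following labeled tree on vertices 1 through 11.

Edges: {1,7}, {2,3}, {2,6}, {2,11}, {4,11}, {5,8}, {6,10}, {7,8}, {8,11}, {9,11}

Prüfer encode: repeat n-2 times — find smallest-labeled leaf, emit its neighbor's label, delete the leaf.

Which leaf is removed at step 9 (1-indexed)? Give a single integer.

Step 1: current leaves = {1,3,4,5,9,10}. Remove leaf 1 (neighbor: 7).
Step 2: current leaves = {3,4,5,7,9,10}. Remove leaf 3 (neighbor: 2).
Step 3: current leaves = {4,5,7,9,10}. Remove leaf 4 (neighbor: 11).
Step 4: current leaves = {5,7,9,10}. Remove leaf 5 (neighbor: 8).
Step 5: current leaves = {7,9,10}. Remove leaf 7 (neighbor: 8).
Step 6: current leaves = {8,9,10}. Remove leaf 8 (neighbor: 11).
Step 7: current leaves = {9,10}. Remove leaf 9 (neighbor: 11).
Step 8: current leaves = {10,11}. Remove leaf 10 (neighbor: 6).
Step 9: current leaves = {6,11}. Remove leaf 6 (neighbor: 2).

Answer: 6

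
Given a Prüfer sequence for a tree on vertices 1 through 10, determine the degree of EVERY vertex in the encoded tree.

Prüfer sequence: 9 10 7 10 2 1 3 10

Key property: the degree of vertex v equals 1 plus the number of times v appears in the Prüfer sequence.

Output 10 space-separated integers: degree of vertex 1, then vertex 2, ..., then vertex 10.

p_1 = 9: count[9] becomes 1
p_2 = 10: count[10] becomes 1
p_3 = 7: count[7] becomes 1
p_4 = 10: count[10] becomes 2
p_5 = 2: count[2] becomes 1
p_6 = 1: count[1] becomes 1
p_7 = 3: count[3] becomes 1
p_8 = 10: count[10] becomes 3
Degrees (1 + count): deg[1]=1+1=2, deg[2]=1+1=2, deg[3]=1+1=2, deg[4]=1+0=1, deg[5]=1+0=1, deg[6]=1+0=1, deg[7]=1+1=2, deg[8]=1+0=1, deg[9]=1+1=2, deg[10]=1+3=4

Answer: 2 2 2 1 1 1 2 1 2 4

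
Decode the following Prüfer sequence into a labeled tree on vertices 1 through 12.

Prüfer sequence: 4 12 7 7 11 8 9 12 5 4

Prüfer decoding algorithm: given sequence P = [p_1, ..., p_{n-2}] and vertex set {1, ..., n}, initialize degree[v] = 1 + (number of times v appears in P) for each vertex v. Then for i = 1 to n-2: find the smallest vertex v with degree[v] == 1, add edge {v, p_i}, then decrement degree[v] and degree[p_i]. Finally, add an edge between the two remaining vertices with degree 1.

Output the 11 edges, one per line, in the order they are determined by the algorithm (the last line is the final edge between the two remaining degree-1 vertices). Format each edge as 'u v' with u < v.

Initial degrees: {1:1, 2:1, 3:1, 4:3, 5:2, 6:1, 7:3, 8:2, 9:2, 10:1, 11:2, 12:3}
Step 1: smallest deg-1 vertex = 1, p_1 = 4. Add edge {1,4}. Now deg[1]=0, deg[4]=2.
Step 2: smallest deg-1 vertex = 2, p_2 = 12. Add edge {2,12}. Now deg[2]=0, deg[12]=2.
Step 3: smallest deg-1 vertex = 3, p_3 = 7. Add edge {3,7}. Now deg[3]=0, deg[7]=2.
Step 4: smallest deg-1 vertex = 6, p_4 = 7. Add edge {6,7}. Now deg[6]=0, deg[7]=1.
Step 5: smallest deg-1 vertex = 7, p_5 = 11. Add edge {7,11}. Now deg[7]=0, deg[11]=1.
Step 6: smallest deg-1 vertex = 10, p_6 = 8. Add edge {8,10}. Now deg[10]=0, deg[8]=1.
Step 7: smallest deg-1 vertex = 8, p_7 = 9. Add edge {8,9}. Now deg[8]=0, deg[9]=1.
Step 8: smallest deg-1 vertex = 9, p_8 = 12. Add edge {9,12}. Now deg[9]=0, deg[12]=1.
Step 9: smallest deg-1 vertex = 11, p_9 = 5. Add edge {5,11}. Now deg[11]=0, deg[5]=1.
Step 10: smallest deg-1 vertex = 5, p_10 = 4. Add edge {4,5}. Now deg[5]=0, deg[4]=1.
Final: two remaining deg-1 vertices are 4, 12. Add edge {4,12}.

Answer: 1 4
2 12
3 7
6 7
7 11
8 10
8 9
9 12
5 11
4 5
4 12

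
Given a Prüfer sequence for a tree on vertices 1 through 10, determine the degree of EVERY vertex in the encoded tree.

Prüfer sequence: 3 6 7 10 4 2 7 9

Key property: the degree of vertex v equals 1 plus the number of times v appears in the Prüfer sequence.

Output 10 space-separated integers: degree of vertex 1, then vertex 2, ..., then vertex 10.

p_1 = 3: count[3] becomes 1
p_2 = 6: count[6] becomes 1
p_3 = 7: count[7] becomes 1
p_4 = 10: count[10] becomes 1
p_5 = 4: count[4] becomes 1
p_6 = 2: count[2] becomes 1
p_7 = 7: count[7] becomes 2
p_8 = 9: count[9] becomes 1
Degrees (1 + count): deg[1]=1+0=1, deg[2]=1+1=2, deg[3]=1+1=2, deg[4]=1+1=2, deg[5]=1+0=1, deg[6]=1+1=2, deg[7]=1+2=3, deg[8]=1+0=1, deg[9]=1+1=2, deg[10]=1+1=2

Answer: 1 2 2 2 1 2 3 1 2 2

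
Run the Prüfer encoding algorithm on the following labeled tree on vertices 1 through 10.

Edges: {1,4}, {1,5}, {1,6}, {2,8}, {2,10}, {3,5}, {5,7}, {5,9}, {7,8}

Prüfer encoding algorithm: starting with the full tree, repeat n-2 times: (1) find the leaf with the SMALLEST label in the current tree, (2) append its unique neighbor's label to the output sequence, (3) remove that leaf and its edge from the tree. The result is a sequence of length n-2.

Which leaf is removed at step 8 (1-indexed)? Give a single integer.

Answer: 8

Derivation:
Step 1: current leaves = {3,4,6,9,10}. Remove leaf 3 (neighbor: 5).
Step 2: current leaves = {4,6,9,10}. Remove leaf 4 (neighbor: 1).
Step 3: current leaves = {6,9,10}. Remove leaf 6 (neighbor: 1).
Step 4: current leaves = {1,9,10}. Remove leaf 1 (neighbor: 5).
Step 5: current leaves = {9,10}. Remove leaf 9 (neighbor: 5).
Step 6: current leaves = {5,10}. Remove leaf 5 (neighbor: 7).
Step 7: current leaves = {7,10}. Remove leaf 7 (neighbor: 8).
Step 8: current leaves = {8,10}. Remove leaf 8 (neighbor: 2).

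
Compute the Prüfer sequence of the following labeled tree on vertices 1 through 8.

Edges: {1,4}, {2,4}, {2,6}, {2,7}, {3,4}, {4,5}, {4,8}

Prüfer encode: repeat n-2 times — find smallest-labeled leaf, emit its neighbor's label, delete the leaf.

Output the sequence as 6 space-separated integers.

Answer: 4 4 4 2 2 4

Derivation:
Step 1: leaves = {1,3,5,6,7,8}. Remove smallest leaf 1, emit neighbor 4.
Step 2: leaves = {3,5,6,7,8}. Remove smallest leaf 3, emit neighbor 4.
Step 3: leaves = {5,6,7,8}. Remove smallest leaf 5, emit neighbor 4.
Step 4: leaves = {6,7,8}. Remove smallest leaf 6, emit neighbor 2.
Step 5: leaves = {7,8}. Remove smallest leaf 7, emit neighbor 2.
Step 6: leaves = {2,8}. Remove smallest leaf 2, emit neighbor 4.
Done: 2 vertices remain (4, 8). Sequence = [4 4 4 2 2 4]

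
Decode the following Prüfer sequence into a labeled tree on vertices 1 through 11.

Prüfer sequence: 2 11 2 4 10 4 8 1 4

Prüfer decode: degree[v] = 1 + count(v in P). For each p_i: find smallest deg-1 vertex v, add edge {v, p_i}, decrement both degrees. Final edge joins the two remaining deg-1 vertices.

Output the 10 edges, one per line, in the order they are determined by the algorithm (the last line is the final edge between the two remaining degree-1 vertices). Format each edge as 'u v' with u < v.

Initial degrees: {1:2, 2:3, 3:1, 4:4, 5:1, 6:1, 7:1, 8:2, 9:1, 10:2, 11:2}
Step 1: smallest deg-1 vertex = 3, p_1 = 2. Add edge {2,3}. Now deg[3]=0, deg[2]=2.
Step 2: smallest deg-1 vertex = 5, p_2 = 11. Add edge {5,11}. Now deg[5]=0, deg[11]=1.
Step 3: smallest deg-1 vertex = 6, p_3 = 2. Add edge {2,6}. Now deg[6]=0, deg[2]=1.
Step 4: smallest deg-1 vertex = 2, p_4 = 4. Add edge {2,4}. Now deg[2]=0, deg[4]=3.
Step 5: smallest deg-1 vertex = 7, p_5 = 10. Add edge {7,10}. Now deg[7]=0, deg[10]=1.
Step 6: smallest deg-1 vertex = 9, p_6 = 4. Add edge {4,9}. Now deg[9]=0, deg[4]=2.
Step 7: smallest deg-1 vertex = 10, p_7 = 8. Add edge {8,10}. Now deg[10]=0, deg[8]=1.
Step 8: smallest deg-1 vertex = 8, p_8 = 1. Add edge {1,8}. Now deg[8]=0, deg[1]=1.
Step 9: smallest deg-1 vertex = 1, p_9 = 4. Add edge {1,4}. Now deg[1]=0, deg[4]=1.
Final: two remaining deg-1 vertices are 4, 11. Add edge {4,11}.

Answer: 2 3
5 11
2 6
2 4
7 10
4 9
8 10
1 8
1 4
4 11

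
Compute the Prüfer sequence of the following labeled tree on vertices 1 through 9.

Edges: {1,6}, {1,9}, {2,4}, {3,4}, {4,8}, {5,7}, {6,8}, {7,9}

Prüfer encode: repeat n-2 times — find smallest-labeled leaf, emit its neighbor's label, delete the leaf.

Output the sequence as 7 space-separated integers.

Step 1: leaves = {2,3,5}. Remove smallest leaf 2, emit neighbor 4.
Step 2: leaves = {3,5}. Remove smallest leaf 3, emit neighbor 4.
Step 3: leaves = {4,5}. Remove smallest leaf 4, emit neighbor 8.
Step 4: leaves = {5,8}. Remove smallest leaf 5, emit neighbor 7.
Step 5: leaves = {7,8}. Remove smallest leaf 7, emit neighbor 9.
Step 6: leaves = {8,9}. Remove smallest leaf 8, emit neighbor 6.
Step 7: leaves = {6,9}. Remove smallest leaf 6, emit neighbor 1.
Done: 2 vertices remain (1, 9). Sequence = [4 4 8 7 9 6 1]

Answer: 4 4 8 7 9 6 1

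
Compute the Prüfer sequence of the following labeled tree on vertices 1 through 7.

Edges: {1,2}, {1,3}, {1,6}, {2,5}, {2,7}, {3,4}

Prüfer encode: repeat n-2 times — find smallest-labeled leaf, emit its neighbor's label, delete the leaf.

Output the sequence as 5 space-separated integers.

Answer: 3 1 2 1 2

Derivation:
Step 1: leaves = {4,5,6,7}. Remove smallest leaf 4, emit neighbor 3.
Step 2: leaves = {3,5,6,7}. Remove smallest leaf 3, emit neighbor 1.
Step 3: leaves = {5,6,7}. Remove smallest leaf 5, emit neighbor 2.
Step 4: leaves = {6,7}. Remove smallest leaf 6, emit neighbor 1.
Step 5: leaves = {1,7}. Remove smallest leaf 1, emit neighbor 2.
Done: 2 vertices remain (2, 7). Sequence = [3 1 2 1 2]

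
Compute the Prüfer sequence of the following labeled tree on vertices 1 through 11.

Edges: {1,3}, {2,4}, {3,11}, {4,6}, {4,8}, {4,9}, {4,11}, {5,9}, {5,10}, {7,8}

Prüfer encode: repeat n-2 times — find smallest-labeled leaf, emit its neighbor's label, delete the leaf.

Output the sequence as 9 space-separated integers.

Step 1: leaves = {1,2,6,7,10}. Remove smallest leaf 1, emit neighbor 3.
Step 2: leaves = {2,3,6,7,10}. Remove smallest leaf 2, emit neighbor 4.
Step 3: leaves = {3,6,7,10}. Remove smallest leaf 3, emit neighbor 11.
Step 4: leaves = {6,7,10,11}. Remove smallest leaf 6, emit neighbor 4.
Step 5: leaves = {7,10,11}. Remove smallest leaf 7, emit neighbor 8.
Step 6: leaves = {8,10,11}. Remove smallest leaf 8, emit neighbor 4.
Step 7: leaves = {10,11}. Remove smallest leaf 10, emit neighbor 5.
Step 8: leaves = {5,11}. Remove smallest leaf 5, emit neighbor 9.
Step 9: leaves = {9,11}. Remove smallest leaf 9, emit neighbor 4.
Done: 2 vertices remain (4, 11). Sequence = [3 4 11 4 8 4 5 9 4]

Answer: 3 4 11 4 8 4 5 9 4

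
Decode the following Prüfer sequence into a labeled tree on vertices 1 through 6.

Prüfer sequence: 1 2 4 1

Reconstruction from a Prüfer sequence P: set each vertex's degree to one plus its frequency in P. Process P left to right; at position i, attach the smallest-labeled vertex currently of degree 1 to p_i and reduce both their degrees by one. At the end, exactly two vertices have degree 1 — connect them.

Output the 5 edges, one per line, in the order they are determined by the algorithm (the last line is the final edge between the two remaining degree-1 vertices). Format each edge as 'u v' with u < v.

Answer: 1 3
2 5
2 4
1 4
1 6

Derivation:
Initial degrees: {1:3, 2:2, 3:1, 4:2, 5:1, 6:1}
Step 1: smallest deg-1 vertex = 3, p_1 = 1. Add edge {1,3}. Now deg[3]=0, deg[1]=2.
Step 2: smallest deg-1 vertex = 5, p_2 = 2. Add edge {2,5}. Now deg[5]=0, deg[2]=1.
Step 3: smallest deg-1 vertex = 2, p_3 = 4. Add edge {2,4}. Now deg[2]=0, deg[4]=1.
Step 4: smallest deg-1 vertex = 4, p_4 = 1. Add edge {1,4}. Now deg[4]=0, deg[1]=1.
Final: two remaining deg-1 vertices are 1, 6. Add edge {1,6}.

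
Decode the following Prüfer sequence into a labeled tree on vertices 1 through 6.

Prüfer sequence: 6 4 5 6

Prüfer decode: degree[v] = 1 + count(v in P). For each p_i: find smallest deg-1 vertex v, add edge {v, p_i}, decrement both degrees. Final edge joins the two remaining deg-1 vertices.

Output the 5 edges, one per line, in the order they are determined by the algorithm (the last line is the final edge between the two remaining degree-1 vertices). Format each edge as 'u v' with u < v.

Answer: 1 6
2 4
3 5
4 6
5 6

Derivation:
Initial degrees: {1:1, 2:1, 3:1, 4:2, 5:2, 6:3}
Step 1: smallest deg-1 vertex = 1, p_1 = 6. Add edge {1,6}. Now deg[1]=0, deg[6]=2.
Step 2: smallest deg-1 vertex = 2, p_2 = 4. Add edge {2,4}. Now deg[2]=0, deg[4]=1.
Step 3: smallest deg-1 vertex = 3, p_3 = 5. Add edge {3,5}. Now deg[3]=0, deg[5]=1.
Step 4: smallest deg-1 vertex = 4, p_4 = 6. Add edge {4,6}. Now deg[4]=0, deg[6]=1.
Final: two remaining deg-1 vertices are 5, 6. Add edge {5,6}.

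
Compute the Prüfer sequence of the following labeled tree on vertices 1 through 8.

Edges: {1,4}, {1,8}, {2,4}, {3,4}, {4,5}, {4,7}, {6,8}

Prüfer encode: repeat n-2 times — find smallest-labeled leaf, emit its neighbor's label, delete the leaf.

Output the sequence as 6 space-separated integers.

Step 1: leaves = {2,3,5,6,7}. Remove smallest leaf 2, emit neighbor 4.
Step 2: leaves = {3,5,6,7}. Remove smallest leaf 3, emit neighbor 4.
Step 3: leaves = {5,6,7}. Remove smallest leaf 5, emit neighbor 4.
Step 4: leaves = {6,7}. Remove smallest leaf 6, emit neighbor 8.
Step 5: leaves = {7,8}. Remove smallest leaf 7, emit neighbor 4.
Step 6: leaves = {4,8}. Remove smallest leaf 4, emit neighbor 1.
Done: 2 vertices remain (1, 8). Sequence = [4 4 4 8 4 1]

Answer: 4 4 4 8 4 1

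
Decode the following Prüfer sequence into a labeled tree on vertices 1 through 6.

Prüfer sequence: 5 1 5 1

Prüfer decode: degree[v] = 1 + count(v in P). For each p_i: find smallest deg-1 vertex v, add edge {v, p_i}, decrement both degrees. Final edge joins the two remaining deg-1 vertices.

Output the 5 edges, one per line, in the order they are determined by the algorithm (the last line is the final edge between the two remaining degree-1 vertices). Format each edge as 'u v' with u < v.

Initial degrees: {1:3, 2:1, 3:1, 4:1, 5:3, 6:1}
Step 1: smallest deg-1 vertex = 2, p_1 = 5. Add edge {2,5}. Now deg[2]=0, deg[5]=2.
Step 2: smallest deg-1 vertex = 3, p_2 = 1. Add edge {1,3}. Now deg[3]=0, deg[1]=2.
Step 3: smallest deg-1 vertex = 4, p_3 = 5. Add edge {4,5}. Now deg[4]=0, deg[5]=1.
Step 4: smallest deg-1 vertex = 5, p_4 = 1. Add edge {1,5}. Now deg[5]=0, deg[1]=1.
Final: two remaining deg-1 vertices are 1, 6. Add edge {1,6}.

Answer: 2 5
1 3
4 5
1 5
1 6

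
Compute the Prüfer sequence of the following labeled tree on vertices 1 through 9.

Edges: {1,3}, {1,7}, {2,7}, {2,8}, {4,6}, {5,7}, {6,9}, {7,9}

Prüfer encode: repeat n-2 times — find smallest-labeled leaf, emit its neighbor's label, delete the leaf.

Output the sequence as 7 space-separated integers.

Answer: 1 7 6 7 9 2 7

Derivation:
Step 1: leaves = {3,4,5,8}. Remove smallest leaf 3, emit neighbor 1.
Step 2: leaves = {1,4,5,8}. Remove smallest leaf 1, emit neighbor 7.
Step 3: leaves = {4,5,8}. Remove smallest leaf 4, emit neighbor 6.
Step 4: leaves = {5,6,8}. Remove smallest leaf 5, emit neighbor 7.
Step 5: leaves = {6,8}. Remove smallest leaf 6, emit neighbor 9.
Step 6: leaves = {8,9}. Remove smallest leaf 8, emit neighbor 2.
Step 7: leaves = {2,9}. Remove smallest leaf 2, emit neighbor 7.
Done: 2 vertices remain (7, 9). Sequence = [1 7 6 7 9 2 7]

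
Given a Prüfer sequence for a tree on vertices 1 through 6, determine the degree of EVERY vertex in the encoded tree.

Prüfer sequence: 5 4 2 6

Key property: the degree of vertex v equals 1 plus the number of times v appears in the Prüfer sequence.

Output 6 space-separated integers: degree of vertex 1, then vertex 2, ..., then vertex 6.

Answer: 1 2 1 2 2 2

Derivation:
p_1 = 5: count[5] becomes 1
p_2 = 4: count[4] becomes 1
p_3 = 2: count[2] becomes 1
p_4 = 6: count[6] becomes 1
Degrees (1 + count): deg[1]=1+0=1, deg[2]=1+1=2, deg[3]=1+0=1, deg[4]=1+1=2, deg[5]=1+1=2, deg[6]=1+1=2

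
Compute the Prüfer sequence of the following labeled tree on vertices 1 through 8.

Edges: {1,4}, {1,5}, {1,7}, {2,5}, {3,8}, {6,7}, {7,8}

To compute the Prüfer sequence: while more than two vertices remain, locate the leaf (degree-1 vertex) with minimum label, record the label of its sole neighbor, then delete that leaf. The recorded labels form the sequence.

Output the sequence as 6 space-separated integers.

Answer: 5 8 1 1 7 7

Derivation:
Step 1: leaves = {2,3,4,6}. Remove smallest leaf 2, emit neighbor 5.
Step 2: leaves = {3,4,5,6}. Remove smallest leaf 3, emit neighbor 8.
Step 3: leaves = {4,5,6,8}. Remove smallest leaf 4, emit neighbor 1.
Step 4: leaves = {5,6,8}. Remove smallest leaf 5, emit neighbor 1.
Step 5: leaves = {1,6,8}. Remove smallest leaf 1, emit neighbor 7.
Step 6: leaves = {6,8}. Remove smallest leaf 6, emit neighbor 7.
Done: 2 vertices remain (7, 8). Sequence = [5 8 1 1 7 7]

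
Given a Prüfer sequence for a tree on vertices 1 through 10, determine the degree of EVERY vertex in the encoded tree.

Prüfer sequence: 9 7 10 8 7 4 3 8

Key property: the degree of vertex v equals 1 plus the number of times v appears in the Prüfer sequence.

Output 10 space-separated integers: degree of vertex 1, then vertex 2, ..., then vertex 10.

p_1 = 9: count[9] becomes 1
p_2 = 7: count[7] becomes 1
p_3 = 10: count[10] becomes 1
p_4 = 8: count[8] becomes 1
p_5 = 7: count[7] becomes 2
p_6 = 4: count[4] becomes 1
p_7 = 3: count[3] becomes 1
p_8 = 8: count[8] becomes 2
Degrees (1 + count): deg[1]=1+0=1, deg[2]=1+0=1, deg[3]=1+1=2, deg[4]=1+1=2, deg[5]=1+0=1, deg[6]=1+0=1, deg[7]=1+2=3, deg[8]=1+2=3, deg[9]=1+1=2, deg[10]=1+1=2

Answer: 1 1 2 2 1 1 3 3 2 2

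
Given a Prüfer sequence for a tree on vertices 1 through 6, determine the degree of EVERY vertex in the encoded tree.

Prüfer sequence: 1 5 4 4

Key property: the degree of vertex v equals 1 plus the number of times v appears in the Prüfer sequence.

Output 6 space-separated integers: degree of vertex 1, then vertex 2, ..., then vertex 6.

p_1 = 1: count[1] becomes 1
p_2 = 5: count[5] becomes 1
p_3 = 4: count[4] becomes 1
p_4 = 4: count[4] becomes 2
Degrees (1 + count): deg[1]=1+1=2, deg[2]=1+0=1, deg[3]=1+0=1, deg[4]=1+2=3, deg[5]=1+1=2, deg[6]=1+0=1

Answer: 2 1 1 3 2 1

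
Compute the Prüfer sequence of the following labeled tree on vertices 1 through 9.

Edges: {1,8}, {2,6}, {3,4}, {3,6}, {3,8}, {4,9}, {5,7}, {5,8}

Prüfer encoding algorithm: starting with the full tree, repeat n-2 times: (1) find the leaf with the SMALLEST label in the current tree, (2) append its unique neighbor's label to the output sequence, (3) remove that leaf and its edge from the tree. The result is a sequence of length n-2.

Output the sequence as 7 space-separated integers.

Step 1: leaves = {1,2,7,9}. Remove smallest leaf 1, emit neighbor 8.
Step 2: leaves = {2,7,9}. Remove smallest leaf 2, emit neighbor 6.
Step 3: leaves = {6,7,9}. Remove smallest leaf 6, emit neighbor 3.
Step 4: leaves = {7,9}. Remove smallest leaf 7, emit neighbor 5.
Step 5: leaves = {5,9}. Remove smallest leaf 5, emit neighbor 8.
Step 6: leaves = {8,9}. Remove smallest leaf 8, emit neighbor 3.
Step 7: leaves = {3,9}. Remove smallest leaf 3, emit neighbor 4.
Done: 2 vertices remain (4, 9). Sequence = [8 6 3 5 8 3 4]

Answer: 8 6 3 5 8 3 4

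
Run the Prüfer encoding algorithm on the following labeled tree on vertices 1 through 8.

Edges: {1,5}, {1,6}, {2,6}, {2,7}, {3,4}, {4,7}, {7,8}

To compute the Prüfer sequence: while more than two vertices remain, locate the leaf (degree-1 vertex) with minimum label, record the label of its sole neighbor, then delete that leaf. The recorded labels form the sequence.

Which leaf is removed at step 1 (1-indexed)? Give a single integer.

Step 1: current leaves = {3,5,8}. Remove leaf 3 (neighbor: 4).

Answer: 3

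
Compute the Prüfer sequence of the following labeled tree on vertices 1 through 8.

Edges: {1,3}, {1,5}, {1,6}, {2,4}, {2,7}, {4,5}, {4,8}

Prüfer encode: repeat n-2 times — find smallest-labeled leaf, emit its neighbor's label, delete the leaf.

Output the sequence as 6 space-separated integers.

Answer: 1 1 5 4 2 4

Derivation:
Step 1: leaves = {3,6,7,8}. Remove smallest leaf 3, emit neighbor 1.
Step 2: leaves = {6,7,8}. Remove smallest leaf 6, emit neighbor 1.
Step 3: leaves = {1,7,8}. Remove smallest leaf 1, emit neighbor 5.
Step 4: leaves = {5,7,8}. Remove smallest leaf 5, emit neighbor 4.
Step 5: leaves = {7,8}. Remove smallest leaf 7, emit neighbor 2.
Step 6: leaves = {2,8}. Remove smallest leaf 2, emit neighbor 4.
Done: 2 vertices remain (4, 8). Sequence = [1 1 5 4 2 4]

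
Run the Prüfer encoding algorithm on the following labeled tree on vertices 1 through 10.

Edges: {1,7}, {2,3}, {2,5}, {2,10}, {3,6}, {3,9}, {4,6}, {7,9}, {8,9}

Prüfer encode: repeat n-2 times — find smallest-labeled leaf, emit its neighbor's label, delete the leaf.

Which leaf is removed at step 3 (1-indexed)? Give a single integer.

Answer: 5

Derivation:
Step 1: current leaves = {1,4,5,8,10}. Remove leaf 1 (neighbor: 7).
Step 2: current leaves = {4,5,7,8,10}. Remove leaf 4 (neighbor: 6).
Step 3: current leaves = {5,6,7,8,10}. Remove leaf 5 (neighbor: 2).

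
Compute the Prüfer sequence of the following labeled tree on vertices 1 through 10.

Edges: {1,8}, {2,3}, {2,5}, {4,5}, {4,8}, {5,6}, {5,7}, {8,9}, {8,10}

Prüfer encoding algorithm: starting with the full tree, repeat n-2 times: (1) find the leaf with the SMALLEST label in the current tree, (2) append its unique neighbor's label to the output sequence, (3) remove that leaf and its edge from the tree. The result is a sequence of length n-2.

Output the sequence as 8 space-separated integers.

Step 1: leaves = {1,3,6,7,9,10}. Remove smallest leaf 1, emit neighbor 8.
Step 2: leaves = {3,6,7,9,10}. Remove smallest leaf 3, emit neighbor 2.
Step 3: leaves = {2,6,7,9,10}. Remove smallest leaf 2, emit neighbor 5.
Step 4: leaves = {6,7,9,10}. Remove smallest leaf 6, emit neighbor 5.
Step 5: leaves = {7,9,10}. Remove smallest leaf 7, emit neighbor 5.
Step 6: leaves = {5,9,10}. Remove smallest leaf 5, emit neighbor 4.
Step 7: leaves = {4,9,10}. Remove smallest leaf 4, emit neighbor 8.
Step 8: leaves = {9,10}. Remove smallest leaf 9, emit neighbor 8.
Done: 2 vertices remain (8, 10). Sequence = [8 2 5 5 5 4 8 8]

Answer: 8 2 5 5 5 4 8 8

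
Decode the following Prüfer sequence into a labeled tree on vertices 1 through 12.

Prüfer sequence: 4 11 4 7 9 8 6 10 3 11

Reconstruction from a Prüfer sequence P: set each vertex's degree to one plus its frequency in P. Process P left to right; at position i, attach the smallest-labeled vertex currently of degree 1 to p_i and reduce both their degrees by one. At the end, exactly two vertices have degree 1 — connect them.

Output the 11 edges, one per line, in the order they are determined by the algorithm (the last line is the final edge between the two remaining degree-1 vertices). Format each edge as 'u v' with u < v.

Initial degrees: {1:1, 2:1, 3:2, 4:3, 5:1, 6:2, 7:2, 8:2, 9:2, 10:2, 11:3, 12:1}
Step 1: smallest deg-1 vertex = 1, p_1 = 4. Add edge {1,4}. Now deg[1]=0, deg[4]=2.
Step 2: smallest deg-1 vertex = 2, p_2 = 11. Add edge {2,11}. Now deg[2]=0, deg[11]=2.
Step 3: smallest deg-1 vertex = 5, p_3 = 4. Add edge {4,5}. Now deg[5]=0, deg[4]=1.
Step 4: smallest deg-1 vertex = 4, p_4 = 7. Add edge {4,7}. Now deg[4]=0, deg[7]=1.
Step 5: smallest deg-1 vertex = 7, p_5 = 9. Add edge {7,9}. Now deg[7]=0, deg[9]=1.
Step 6: smallest deg-1 vertex = 9, p_6 = 8. Add edge {8,9}. Now deg[9]=0, deg[8]=1.
Step 7: smallest deg-1 vertex = 8, p_7 = 6. Add edge {6,8}. Now deg[8]=0, deg[6]=1.
Step 8: smallest deg-1 vertex = 6, p_8 = 10. Add edge {6,10}. Now deg[6]=0, deg[10]=1.
Step 9: smallest deg-1 vertex = 10, p_9 = 3. Add edge {3,10}. Now deg[10]=0, deg[3]=1.
Step 10: smallest deg-1 vertex = 3, p_10 = 11. Add edge {3,11}. Now deg[3]=0, deg[11]=1.
Final: two remaining deg-1 vertices are 11, 12. Add edge {11,12}.

Answer: 1 4
2 11
4 5
4 7
7 9
8 9
6 8
6 10
3 10
3 11
11 12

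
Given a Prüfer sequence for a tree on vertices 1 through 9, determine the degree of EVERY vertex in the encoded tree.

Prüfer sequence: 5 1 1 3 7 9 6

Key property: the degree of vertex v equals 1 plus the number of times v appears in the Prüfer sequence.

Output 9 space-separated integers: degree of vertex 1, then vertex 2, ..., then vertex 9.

Answer: 3 1 2 1 2 2 2 1 2

Derivation:
p_1 = 5: count[5] becomes 1
p_2 = 1: count[1] becomes 1
p_3 = 1: count[1] becomes 2
p_4 = 3: count[3] becomes 1
p_5 = 7: count[7] becomes 1
p_6 = 9: count[9] becomes 1
p_7 = 6: count[6] becomes 1
Degrees (1 + count): deg[1]=1+2=3, deg[2]=1+0=1, deg[3]=1+1=2, deg[4]=1+0=1, deg[5]=1+1=2, deg[6]=1+1=2, deg[7]=1+1=2, deg[8]=1+0=1, deg[9]=1+1=2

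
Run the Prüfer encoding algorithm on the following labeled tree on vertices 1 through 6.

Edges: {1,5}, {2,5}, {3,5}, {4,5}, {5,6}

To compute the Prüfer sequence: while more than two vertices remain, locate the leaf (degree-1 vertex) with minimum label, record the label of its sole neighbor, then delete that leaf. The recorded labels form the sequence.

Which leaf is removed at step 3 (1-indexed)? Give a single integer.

Answer: 3

Derivation:
Step 1: current leaves = {1,2,3,4,6}. Remove leaf 1 (neighbor: 5).
Step 2: current leaves = {2,3,4,6}. Remove leaf 2 (neighbor: 5).
Step 3: current leaves = {3,4,6}. Remove leaf 3 (neighbor: 5).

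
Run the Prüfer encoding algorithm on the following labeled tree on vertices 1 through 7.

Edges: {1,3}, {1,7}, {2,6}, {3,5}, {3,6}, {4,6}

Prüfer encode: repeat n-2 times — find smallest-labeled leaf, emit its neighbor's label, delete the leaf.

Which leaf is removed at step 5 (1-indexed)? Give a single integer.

Step 1: current leaves = {2,4,5,7}. Remove leaf 2 (neighbor: 6).
Step 2: current leaves = {4,5,7}. Remove leaf 4 (neighbor: 6).
Step 3: current leaves = {5,6,7}. Remove leaf 5 (neighbor: 3).
Step 4: current leaves = {6,7}. Remove leaf 6 (neighbor: 3).
Step 5: current leaves = {3,7}. Remove leaf 3 (neighbor: 1).

Answer: 3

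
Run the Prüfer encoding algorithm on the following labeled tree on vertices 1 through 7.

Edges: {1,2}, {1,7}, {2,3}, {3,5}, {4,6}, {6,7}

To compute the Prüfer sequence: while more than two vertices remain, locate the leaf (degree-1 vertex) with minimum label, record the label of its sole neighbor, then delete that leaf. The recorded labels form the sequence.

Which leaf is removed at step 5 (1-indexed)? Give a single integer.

Answer: 1

Derivation:
Step 1: current leaves = {4,5}. Remove leaf 4 (neighbor: 6).
Step 2: current leaves = {5,6}. Remove leaf 5 (neighbor: 3).
Step 3: current leaves = {3,6}. Remove leaf 3 (neighbor: 2).
Step 4: current leaves = {2,6}. Remove leaf 2 (neighbor: 1).
Step 5: current leaves = {1,6}. Remove leaf 1 (neighbor: 7).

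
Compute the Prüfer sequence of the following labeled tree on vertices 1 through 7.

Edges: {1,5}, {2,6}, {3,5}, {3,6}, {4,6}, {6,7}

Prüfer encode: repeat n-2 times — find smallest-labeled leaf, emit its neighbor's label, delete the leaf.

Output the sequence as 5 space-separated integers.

Answer: 5 6 6 3 6

Derivation:
Step 1: leaves = {1,2,4,7}. Remove smallest leaf 1, emit neighbor 5.
Step 2: leaves = {2,4,5,7}. Remove smallest leaf 2, emit neighbor 6.
Step 3: leaves = {4,5,7}. Remove smallest leaf 4, emit neighbor 6.
Step 4: leaves = {5,7}. Remove smallest leaf 5, emit neighbor 3.
Step 5: leaves = {3,7}. Remove smallest leaf 3, emit neighbor 6.
Done: 2 vertices remain (6, 7). Sequence = [5 6 6 3 6]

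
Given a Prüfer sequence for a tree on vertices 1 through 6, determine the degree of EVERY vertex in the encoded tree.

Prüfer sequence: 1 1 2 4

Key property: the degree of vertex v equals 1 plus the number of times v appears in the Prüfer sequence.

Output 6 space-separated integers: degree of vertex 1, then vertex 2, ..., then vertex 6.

Answer: 3 2 1 2 1 1

Derivation:
p_1 = 1: count[1] becomes 1
p_2 = 1: count[1] becomes 2
p_3 = 2: count[2] becomes 1
p_4 = 4: count[4] becomes 1
Degrees (1 + count): deg[1]=1+2=3, deg[2]=1+1=2, deg[3]=1+0=1, deg[4]=1+1=2, deg[5]=1+0=1, deg[6]=1+0=1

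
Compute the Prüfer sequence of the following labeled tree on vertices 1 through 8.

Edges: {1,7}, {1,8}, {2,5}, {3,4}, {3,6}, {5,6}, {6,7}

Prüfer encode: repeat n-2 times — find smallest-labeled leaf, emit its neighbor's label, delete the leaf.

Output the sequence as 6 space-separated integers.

Answer: 5 3 6 6 7 1

Derivation:
Step 1: leaves = {2,4,8}. Remove smallest leaf 2, emit neighbor 5.
Step 2: leaves = {4,5,8}. Remove smallest leaf 4, emit neighbor 3.
Step 3: leaves = {3,5,8}. Remove smallest leaf 3, emit neighbor 6.
Step 4: leaves = {5,8}. Remove smallest leaf 5, emit neighbor 6.
Step 5: leaves = {6,8}. Remove smallest leaf 6, emit neighbor 7.
Step 6: leaves = {7,8}. Remove smallest leaf 7, emit neighbor 1.
Done: 2 vertices remain (1, 8). Sequence = [5 3 6 6 7 1]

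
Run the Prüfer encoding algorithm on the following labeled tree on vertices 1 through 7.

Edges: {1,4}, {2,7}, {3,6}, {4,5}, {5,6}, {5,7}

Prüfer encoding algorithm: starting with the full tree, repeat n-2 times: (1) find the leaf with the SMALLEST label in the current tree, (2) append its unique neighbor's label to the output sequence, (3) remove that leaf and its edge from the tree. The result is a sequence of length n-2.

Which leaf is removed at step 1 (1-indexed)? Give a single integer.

Answer: 1

Derivation:
Step 1: current leaves = {1,2,3}. Remove leaf 1 (neighbor: 4).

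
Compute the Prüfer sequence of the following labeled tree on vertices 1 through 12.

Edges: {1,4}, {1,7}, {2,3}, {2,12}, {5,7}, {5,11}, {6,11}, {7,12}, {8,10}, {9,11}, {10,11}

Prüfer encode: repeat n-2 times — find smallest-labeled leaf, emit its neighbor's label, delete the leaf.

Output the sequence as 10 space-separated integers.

Step 1: leaves = {3,4,6,8,9}. Remove smallest leaf 3, emit neighbor 2.
Step 2: leaves = {2,4,6,8,9}. Remove smallest leaf 2, emit neighbor 12.
Step 3: leaves = {4,6,8,9,12}. Remove smallest leaf 4, emit neighbor 1.
Step 4: leaves = {1,6,8,9,12}. Remove smallest leaf 1, emit neighbor 7.
Step 5: leaves = {6,8,9,12}. Remove smallest leaf 6, emit neighbor 11.
Step 6: leaves = {8,9,12}. Remove smallest leaf 8, emit neighbor 10.
Step 7: leaves = {9,10,12}. Remove smallest leaf 9, emit neighbor 11.
Step 8: leaves = {10,12}. Remove smallest leaf 10, emit neighbor 11.
Step 9: leaves = {11,12}. Remove smallest leaf 11, emit neighbor 5.
Step 10: leaves = {5,12}. Remove smallest leaf 5, emit neighbor 7.
Done: 2 vertices remain (7, 12). Sequence = [2 12 1 7 11 10 11 11 5 7]

Answer: 2 12 1 7 11 10 11 11 5 7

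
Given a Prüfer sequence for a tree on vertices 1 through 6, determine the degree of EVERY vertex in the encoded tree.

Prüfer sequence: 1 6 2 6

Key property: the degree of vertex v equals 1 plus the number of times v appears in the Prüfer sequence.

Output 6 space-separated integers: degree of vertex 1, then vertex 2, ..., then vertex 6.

Answer: 2 2 1 1 1 3

Derivation:
p_1 = 1: count[1] becomes 1
p_2 = 6: count[6] becomes 1
p_3 = 2: count[2] becomes 1
p_4 = 6: count[6] becomes 2
Degrees (1 + count): deg[1]=1+1=2, deg[2]=1+1=2, deg[3]=1+0=1, deg[4]=1+0=1, deg[5]=1+0=1, deg[6]=1+2=3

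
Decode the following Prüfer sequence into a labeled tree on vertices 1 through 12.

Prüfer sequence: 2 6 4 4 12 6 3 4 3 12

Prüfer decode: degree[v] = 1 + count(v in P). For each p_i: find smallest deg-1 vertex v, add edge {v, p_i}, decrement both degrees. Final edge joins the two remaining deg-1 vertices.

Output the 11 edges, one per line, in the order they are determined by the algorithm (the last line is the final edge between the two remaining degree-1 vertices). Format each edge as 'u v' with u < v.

Answer: 1 2
2 6
4 5
4 7
8 12
6 9
3 6
4 10
3 4
3 12
11 12

Derivation:
Initial degrees: {1:1, 2:2, 3:3, 4:4, 5:1, 6:3, 7:1, 8:1, 9:1, 10:1, 11:1, 12:3}
Step 1: smallest deg-1 vertex = 1, p_1 = 2. Add edge {1,2}. Now deg[1]=0, deg[2]=1.
Step 2: smallest deg-1 vertex = 2, p_2 = 6. Add edge {2,6}. Now deg[2]=0, deg[6]=2.
Step 3: smallest deg-1 vertex = 5, p_3 = 4. Add edge {4,5}. Now deg[5]=0, deg[4]=3.
Step 4: smallest deg-1 vertex = 7, p_4 = 4. Add edge {4,7}. Now deg[7]=0, deg[4]=2.
Step 5: smallest deg-1 vertex = 8, p_5 = 12. Add edge {8,12}. Now deg[8]=0, deg[12]=2.
Step 6: smallest deg-1 vertex = 9, p_6 = 6. Add edge {6,9}. Now deg[9]=0, deg[6]=1.
Step 7: smallest deg-1 vertex = 6, p_7 = 3. Add edge {3,6}. Now deg[6]=0, deg[3]=2.
Step 8: smallest deg-1 vertex = 10, p_8 = 4. Add edge {4,10}. Now deg[10]=0, deg[4]=1.
Step 9: smallest deg-1 vertex = 4, p_9 = 3. Add edge {3,4}. Now deg[4]=0, deg[3]=1.
Step 10: smallest deg-1 vertex = 3, p_10 = 12. Add edge {3,12}. Now deg[3]=0, deg[12]=1.
Final: two remaining deg-1 vertices are 11, 12. Add edge {11,12}.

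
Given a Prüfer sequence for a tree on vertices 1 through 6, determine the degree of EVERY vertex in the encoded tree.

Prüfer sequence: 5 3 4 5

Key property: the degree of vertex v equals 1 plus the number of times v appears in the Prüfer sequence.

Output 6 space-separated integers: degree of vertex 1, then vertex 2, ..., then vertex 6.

Answer: 1 1 2 2 3 1

Derivation:
p_1 = 5: count[5] becomes 1
p_2 = 3: count[3] becomes 1
p_3 = 4: count[4] becomes 1
p_4 = 5: count[5] becomes 2
Degrees (1 + count): deg[1]=1+0=1, deg[2]=1+0=1, deg[3]=1+1=2, deg[4]=1+1=2, deg[5]=1+2=3, deg[6]=1+0=1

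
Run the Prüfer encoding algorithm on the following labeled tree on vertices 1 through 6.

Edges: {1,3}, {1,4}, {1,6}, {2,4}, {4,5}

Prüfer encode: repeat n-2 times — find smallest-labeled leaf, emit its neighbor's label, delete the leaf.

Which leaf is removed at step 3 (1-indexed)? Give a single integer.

Answer: 5

Derivation:
Step 1: current leaves = {2,3,5,6}. Remove leaf 2 (neighbor: 4).
Step 2: current leaves = {3,5,6}. Remove leaf 3 (neighbor: 1).
Step 3: current leaves = {5,6}. Remove leaf 5 (neighbor: 4).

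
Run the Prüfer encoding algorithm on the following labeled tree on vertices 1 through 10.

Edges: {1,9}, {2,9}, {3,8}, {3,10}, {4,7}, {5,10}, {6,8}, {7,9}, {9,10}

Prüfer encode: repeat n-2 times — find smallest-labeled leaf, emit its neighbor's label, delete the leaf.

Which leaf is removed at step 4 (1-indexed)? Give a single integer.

Step 1: current leaves = {1,2,4,5,6}. Remove leaf 1 (neighbor: 9).
Step 2: current leaves = {2,4,5,6}. Remove leaf 2 (neighbor: 9).
Step 3: current leaves = {4,5,6}. Remove leaf 4 (neighbor: 7).
Step 4: current leaves = {5,6,7}. Remove leaf 5 (neighbor: 10).

Answer: 5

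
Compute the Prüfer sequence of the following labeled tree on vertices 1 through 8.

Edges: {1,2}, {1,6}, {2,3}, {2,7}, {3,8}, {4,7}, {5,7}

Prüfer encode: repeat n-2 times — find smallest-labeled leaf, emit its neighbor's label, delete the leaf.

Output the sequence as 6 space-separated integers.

Answer: 7 7 1 2 2 3

Derivation:
Step 1: leaves = {4,5,6,8}. Remove smallest leaf 4, emit neighbor 7.
Step 2: leaves = {5,6,8}. Remove smallest leaf 5, emit neighbor 7.
Step 3: leaves = {6,7,8}. Remove smallest leaf 6, emit neighbor 1.
Step 4: leaves = {1,7,8}. Remove smallest leaf 1, emit neighbor 2.
Step 5: leaves = {7,8}. Remove smallest leaf 7, emit neighbor 2.
Step 6: leaves = {2,8}. Remove smallest leaf 2, emit neighbor 3.
Done: 2 vertices remain (3, 8). Sequence = [7 7 1 2 2 3]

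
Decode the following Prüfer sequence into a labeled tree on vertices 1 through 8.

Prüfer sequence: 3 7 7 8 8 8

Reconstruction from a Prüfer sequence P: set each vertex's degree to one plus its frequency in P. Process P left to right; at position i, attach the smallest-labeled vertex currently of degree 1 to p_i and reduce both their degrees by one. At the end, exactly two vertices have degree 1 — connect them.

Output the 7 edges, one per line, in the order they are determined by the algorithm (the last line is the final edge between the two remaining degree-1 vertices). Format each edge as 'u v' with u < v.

Initial degrees: {1:1, 2:1, 3:2, 4:1, 5:1, 6:1, 7:3, 8:4}
Step 1: smallest deg-1 vertex = 1, p_1 = 3. Add edge {1,3}. Now deg[1]=0, deg[3]=1.
Step 2: smallest deg-1 vertex = 2, p_2 = 7. Add edge {2,7}. Now deg[2]=0, deg[7]=2.
Step 3: smallest deg-1 vertex = 3, p_3 = 7. Add edge {3,7}. Now deg[3]=0, deg[7]=1.
Step 4: smallest deg-1 vertex = 4, p_4 = 8. Add edge {4,8}. Now deg[4]=0, deg[8]=3.
Step 5: smallest deg-1 vertex = 5, p_5 = 8. Add edge {5,8}. Now deg[5]=0, deg[8]=2.
Step 6: smallest deg-1 vertex = 6, p_6 = 8. Add edge {6,8}. Now deg[6]=0, deg[8]=1.
Final: two remaining deg-1 vertices are 7, 8. Add edge {7,8}.

Answer: 1 3
2 7
3 7
4 8
5 8
6 8
7 8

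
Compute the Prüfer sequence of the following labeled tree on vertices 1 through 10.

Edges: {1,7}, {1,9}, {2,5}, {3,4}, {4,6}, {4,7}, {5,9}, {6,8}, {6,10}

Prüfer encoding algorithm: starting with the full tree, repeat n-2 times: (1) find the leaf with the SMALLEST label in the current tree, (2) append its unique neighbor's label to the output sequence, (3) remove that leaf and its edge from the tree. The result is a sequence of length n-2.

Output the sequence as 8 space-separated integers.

Answer: 5 4 9 6 1 7 4 6

Derivation:
Step 1: leaves = {2,3,8,10}. Remove smallest leaf 2, emit neighbor 5.
Step 2: leaves = {3,5,8,10}. Remove smallest leaf 3, emit neighbor 4.
Step 3: leaves = {5,8,10}. Remove smallest leaf 5, emit neighbor 9.
Step 4: leaves = {8,9,10}. Remove smallest leaf 8, emit neighbor 6.
Step 5: leaves = {9,10}. Remove smallest leaf 9, emit neighbor 1.
Step 6: leaves = {1,10}. Remove smallest leaf 1, emit neighbor 7.
Step 7: leaves = {7,10}. Remove smallest leaf 7, emit neighbor 4.
Step 8: leaves = {4,10}. Remove smallest leaf 4, emit neighbor 6.
Done: 2 vertices remain (6, 10). Sequence = [5 4 9 6 1 7 4 6]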